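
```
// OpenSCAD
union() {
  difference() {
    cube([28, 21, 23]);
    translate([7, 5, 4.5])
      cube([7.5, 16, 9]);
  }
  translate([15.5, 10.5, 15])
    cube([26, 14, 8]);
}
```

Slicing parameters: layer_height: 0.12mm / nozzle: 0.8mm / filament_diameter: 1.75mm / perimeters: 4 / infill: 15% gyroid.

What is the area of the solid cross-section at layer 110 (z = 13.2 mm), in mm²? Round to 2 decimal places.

At z = 13.2 mm: the cube (footprint 28×21) is included at this height (area 588.00 mm²); the cube at (7, 5) is present — its section is the full 7.5×16 rectangle (area 120.00 mm²); Taking the first minus the rest: starting from the 28×21 cube (588.00 mm²), the 7.5×16 cube at (7, 5) lies inside it touching the edge (removes its full 120.00 mm²) — area = 468.00 mm²; the cube at (15.5, 10.5) is absent (z outside [15, 23]); Merging all regions: only that combined region is present, so the union is just that shape — area = 468.00 mm². Overall, the cross-section is a single solid region. Net area = 468.00 mm².

468.00 mm²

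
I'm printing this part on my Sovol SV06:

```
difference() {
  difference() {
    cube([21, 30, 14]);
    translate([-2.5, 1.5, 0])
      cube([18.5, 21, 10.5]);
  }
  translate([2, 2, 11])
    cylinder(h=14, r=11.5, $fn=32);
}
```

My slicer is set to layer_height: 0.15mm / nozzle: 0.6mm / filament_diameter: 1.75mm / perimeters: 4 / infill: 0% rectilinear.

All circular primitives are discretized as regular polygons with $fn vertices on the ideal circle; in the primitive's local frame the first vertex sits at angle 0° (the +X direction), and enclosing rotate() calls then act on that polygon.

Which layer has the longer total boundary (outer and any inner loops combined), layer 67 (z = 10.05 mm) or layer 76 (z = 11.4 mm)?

Layer 67 (z = 10.05): the 21×30 cube contributes its full rectangle (perimeter 102.00 mm); the cube at (-2.5, 1.5) is present — its section is the full 18.5×21 rectangle (perimeter 79.00 mm); Taking the first minus the rest: starting from the 21×30 cube, the 18.5×21 cube at (-2.5, 1.5) partially overlaps it — only the 336.00 mm² overlap (of its 388.50 mm²) is removed, clipping the outline — boundary = 134.00 mm; the cylinder at (2, 2) is not intersected at this z (z outside [11, 25]); Taking the first minus the rest: none of the subtracted shapes is present at this height, so that combined region is unchanged — boundary = 134.00 mm. So its perimeter = 134.00 mm. Layer 76 (z = 11.4): the 21×30 cube contributes its full rectangle (perimeter 102.00 mm); the cube at (-2.5, 1.5) is not intersected at this z (z outside [0, 10.5]); Taking the first minus the rest: none of the subtracted shapes is present at this height, so the 21×30 cube is unchanged — boundary = 102.00 mm; the r=11.5 cylinder at (2, 2) contributes a regular 32-gon of circumradius 11.5 (perimeter = 2·32·11.500·sin(180°/32) = 72.14 mm); After the difference (first − rest): starting from that combined region, the r=11.5 cylinder at (2, 2) partially overlaps it — only the 152.81 mm² overlap (of its 412.81 mm²) is removed, clipping the outline — boundary = 97.45 mm. So its perimeter = 97.45 mm. Layer 67 is larger (134.00 vs 97.45 mm).

layer 67 (z = 10.05 mm)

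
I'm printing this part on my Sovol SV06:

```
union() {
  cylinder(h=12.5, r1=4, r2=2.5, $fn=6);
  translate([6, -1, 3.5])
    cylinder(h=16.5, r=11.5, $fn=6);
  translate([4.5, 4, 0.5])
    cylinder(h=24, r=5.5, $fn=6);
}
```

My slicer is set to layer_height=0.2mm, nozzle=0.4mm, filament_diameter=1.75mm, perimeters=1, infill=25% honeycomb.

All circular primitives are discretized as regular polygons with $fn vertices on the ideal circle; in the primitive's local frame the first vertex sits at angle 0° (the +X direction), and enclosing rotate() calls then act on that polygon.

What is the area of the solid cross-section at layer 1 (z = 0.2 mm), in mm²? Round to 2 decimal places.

At z = 0.2 mm: the cone: at t=0.016 of its height the radius interpolates to r₁+(r₂−r₁)t = 3.976, giving a regular 6-gon of that circumradius (area = (6/2)·3.976²·sin(360°/6) = 41.07 mm²); the cylinder at (6, -1) does not reach this height (z outside [3.5, 20]); the cylinder at (4.5, 4) does not reach this height (z outside [0.5, 24.5]); Combining (union): only the cone is present, so the union is just that shape — area = 41.07 mm². Overall, the cross-section is a single solid region. Net area = 41.07 mm².

41.07 mm²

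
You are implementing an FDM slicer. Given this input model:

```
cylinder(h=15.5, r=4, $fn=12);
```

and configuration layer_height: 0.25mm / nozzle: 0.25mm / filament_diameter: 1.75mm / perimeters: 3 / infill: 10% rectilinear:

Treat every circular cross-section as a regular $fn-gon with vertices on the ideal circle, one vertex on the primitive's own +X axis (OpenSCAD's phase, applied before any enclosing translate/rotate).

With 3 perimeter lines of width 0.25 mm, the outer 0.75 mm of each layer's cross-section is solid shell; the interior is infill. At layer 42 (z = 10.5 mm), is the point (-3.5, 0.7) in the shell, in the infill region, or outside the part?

shell

At z = 10.5 mm: the cylinder: section is a regular 12-gon, circumradius r=4. Overall, the cross-section is a single solid region. The nearest boundary edge runs (-3.46, 2.00)→(-4.00, 0.00); distance from the point to it = 0.30 mm. The point is inside the cross-section, 0.30 mm from the nearest boundary — within the 0.75 mm shell band (3 × 0.25).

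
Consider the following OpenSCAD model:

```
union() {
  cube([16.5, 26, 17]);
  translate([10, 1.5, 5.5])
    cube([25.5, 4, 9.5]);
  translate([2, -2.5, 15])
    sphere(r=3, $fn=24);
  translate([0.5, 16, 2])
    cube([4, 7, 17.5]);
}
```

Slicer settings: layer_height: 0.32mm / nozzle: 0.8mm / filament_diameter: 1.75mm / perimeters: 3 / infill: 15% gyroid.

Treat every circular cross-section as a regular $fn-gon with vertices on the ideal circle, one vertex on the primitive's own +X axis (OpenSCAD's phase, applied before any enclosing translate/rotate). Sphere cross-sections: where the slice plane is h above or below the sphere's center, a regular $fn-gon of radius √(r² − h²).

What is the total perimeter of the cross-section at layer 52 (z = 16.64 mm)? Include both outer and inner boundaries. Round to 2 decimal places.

At z = 16.64 mm: the cube (footprint 16.5×26) is included at this height (perimeter 85.00 mm); the cube at (10, 1.5) is absent (z outside [5.5, 15]); the r=3 sphere at (2, -2.5) slices to a regular 24-gon of circumradius 2.512 (√(r²−h²) with h=1.64 from center) (perimeter = 2·24·2.512·sin(180°/24) = 15.74 mm); the 4×7 cube at (0.5, 16) contributes its full rectangle (perimeter 22.00 mm); Combining (union): the regions partially overlap (shared area 28.00 mm²), so the edge portions inside another operand are dropped and the merged outline is re-measured after clipping — boundary = 100.37 mm. Overall, the cross-section is a single solid region. Total boundary length (outer) = 100.37 mm.

100.37 mm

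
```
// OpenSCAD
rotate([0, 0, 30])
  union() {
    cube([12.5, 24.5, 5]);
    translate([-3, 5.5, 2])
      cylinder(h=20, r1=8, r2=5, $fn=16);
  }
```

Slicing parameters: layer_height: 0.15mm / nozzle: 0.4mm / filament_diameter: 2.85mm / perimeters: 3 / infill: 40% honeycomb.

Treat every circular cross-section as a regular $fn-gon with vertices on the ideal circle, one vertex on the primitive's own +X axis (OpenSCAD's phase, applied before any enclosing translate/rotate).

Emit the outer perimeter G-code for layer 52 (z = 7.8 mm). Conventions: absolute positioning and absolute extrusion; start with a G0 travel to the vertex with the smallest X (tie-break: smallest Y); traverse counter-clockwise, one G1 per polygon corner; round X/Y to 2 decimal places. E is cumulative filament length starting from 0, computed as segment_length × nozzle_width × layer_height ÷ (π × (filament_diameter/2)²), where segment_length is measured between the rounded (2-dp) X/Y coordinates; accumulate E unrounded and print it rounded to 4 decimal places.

G0 X-12.42 Y2.33 Z7.80
G1 X-11.52 Y-0.30 E0.0261
G1 X-9.69 Y-2.39 E0.0523
G1 X-7.19 Y-3.62 E0.0785
G1 X-4.42 Y-3.81 E0.1046
G1 X-1.78 Y-2.91 E0.1308
G1 X0.31 Y-1.08 E0.1570
G1 X1.54 Y1.42 E0.1832
G1 X1.72 Y4.19 E0.2093
G1 X0.83 Y6.83 E0.2355
G1 X-1.01 Y8.92 E0.2617
G1 X-3.50 Y10.15 E0.2878
G1 X-6.28 Y10.33 E0.3140
G1 X-8.91 Y9.44 E0.3401
G1 X-11.00 Y7.60 E0.3663
G1 X-12.24 Y5.11 E0.3924
G1 X-12.42 Y2.33 E0.4186

At z = 7.8 mm: the cube is absent (z outside [0, 5]); the cone at (-3, 5.5) (r1=8→r2=5) has section circumradius 7.130 here — a regular 16-gon; Merging all regions: only the cone at (-3, 5.5) is present, so the union is just that shape — 1 connected region; (whole slice rotated 30° about Z — lengths, areas and connectivity unchanged). The outline is a single polygon with 16 vertices. Extrusion per mm of travel: 0.4 × 0.15 / (π × 1.425²) = 0.009405. Accumulating E over each segment gives final E = 0.4186.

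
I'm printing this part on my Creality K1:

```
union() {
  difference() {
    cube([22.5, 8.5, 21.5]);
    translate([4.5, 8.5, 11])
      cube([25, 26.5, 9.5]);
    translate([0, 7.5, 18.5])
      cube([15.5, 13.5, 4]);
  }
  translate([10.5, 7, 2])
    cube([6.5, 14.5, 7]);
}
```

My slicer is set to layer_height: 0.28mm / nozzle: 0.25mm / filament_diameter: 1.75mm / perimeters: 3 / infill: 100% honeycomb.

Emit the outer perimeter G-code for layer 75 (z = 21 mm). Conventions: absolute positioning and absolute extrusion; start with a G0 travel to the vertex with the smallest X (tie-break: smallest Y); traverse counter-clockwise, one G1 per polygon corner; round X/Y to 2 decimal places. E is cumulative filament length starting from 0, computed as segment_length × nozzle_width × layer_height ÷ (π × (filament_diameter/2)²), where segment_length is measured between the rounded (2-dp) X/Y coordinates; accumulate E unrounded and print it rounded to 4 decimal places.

At z = 21 mm: the cube is present — its section is the full 22.5×8.5 rectangle; the cube at (4.5, 8.5) is absent (z outside [11, 20.5]); the cube at (0, 7.5) (footprint 15.5×13.5) is included at this height; Subtracting the remaining from the first: starting from the 22.5×8.5 cube, the 15.5×13.5 cube at (0, 7.5) partially overlaps it — only the 15.50 mm² overlap (of its 209.25 mm²) is removed, clipping the outline — 1 connected region; the cube at (10.5, 7) is absent (z outside [2, 9]); Combining (union): only that combined region is present, so the union is just that shape — 1 connected region. The outline is a single polygon with 6 vertices. Extrusion per mm of travel: 0.25 × 0.28 / (π × 0.875²) = 0.029103. Accumulating E over each segment gives final E = 1.8044.

G0 X0.00 Y0.00 Z21.00
G1 X22.50 Y0.00 E0.6548
G1 X22.50 Y8.50 E0.9022
G1 X15.50 Y8.50 E1.1059
G1 X15.50 Y7.50 E1.1350
G1 X0.00 Y7.50 E1.5861
G1 X0.00 Y0.00 E1.8044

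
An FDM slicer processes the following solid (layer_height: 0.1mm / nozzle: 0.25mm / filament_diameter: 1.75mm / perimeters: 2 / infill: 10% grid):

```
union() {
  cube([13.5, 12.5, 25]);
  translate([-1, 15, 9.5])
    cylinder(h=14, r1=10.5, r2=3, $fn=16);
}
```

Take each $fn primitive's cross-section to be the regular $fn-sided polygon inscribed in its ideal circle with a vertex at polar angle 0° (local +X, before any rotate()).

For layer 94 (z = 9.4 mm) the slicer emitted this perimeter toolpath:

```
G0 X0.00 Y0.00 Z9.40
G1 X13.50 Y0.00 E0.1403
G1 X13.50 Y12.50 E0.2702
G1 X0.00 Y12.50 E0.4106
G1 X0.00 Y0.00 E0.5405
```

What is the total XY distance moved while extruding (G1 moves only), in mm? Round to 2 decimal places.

52.00 mm

Sum the Euclidean lengths of each G1 segment: total = 52.00 mm.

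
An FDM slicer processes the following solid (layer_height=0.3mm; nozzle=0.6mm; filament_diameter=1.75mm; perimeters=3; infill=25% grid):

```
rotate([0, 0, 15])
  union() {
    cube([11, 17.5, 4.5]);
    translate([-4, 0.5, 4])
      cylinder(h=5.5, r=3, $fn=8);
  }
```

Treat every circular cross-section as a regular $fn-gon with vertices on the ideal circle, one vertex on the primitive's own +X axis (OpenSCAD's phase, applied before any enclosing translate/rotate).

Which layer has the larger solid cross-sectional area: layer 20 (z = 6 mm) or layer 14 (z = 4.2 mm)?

layer 14 (z = 4.2 mm)

Layer 20 (z = 6): the cube does not reach this height (z outside [0, 4.5]); the cylinder at (-4, 0.5): section is a regular 8-gon, circumradius r=3 (area = (8/2)·3.000²·sin(360°/8) = 25.46 mm²); Taking the union: only the r=3 cylinder at (-4, 0.5) is present, so the union is just that shape — area = 25.46 mm²; (rotated 15° about Z; rotation is an isometry so areas/perimeters/island counts are preserved). So its area = 25.46 mm². Layer 14 (z = 4.2): the cube is present — its section is the full 11×17.5 rectangle (area 192.50 mm²); the cylinder at (-4, 0.5): section is a regular 8-gon, circumradius r=3 (area = (8/2)·3.000²·sin(360°/8) = 25.46 mm²); Combining (union): the 2 present regions are separate (no shared area or edge), so areas and boundary lengths simply add and each stays a separate island — area = 217.96 mm²; (whole slice rotated 15° about Z — lengths, areas and connectivity unchanged). So its area = 217.96 mm². Layer 14 is larger (217.96 vs 25.46 mm²).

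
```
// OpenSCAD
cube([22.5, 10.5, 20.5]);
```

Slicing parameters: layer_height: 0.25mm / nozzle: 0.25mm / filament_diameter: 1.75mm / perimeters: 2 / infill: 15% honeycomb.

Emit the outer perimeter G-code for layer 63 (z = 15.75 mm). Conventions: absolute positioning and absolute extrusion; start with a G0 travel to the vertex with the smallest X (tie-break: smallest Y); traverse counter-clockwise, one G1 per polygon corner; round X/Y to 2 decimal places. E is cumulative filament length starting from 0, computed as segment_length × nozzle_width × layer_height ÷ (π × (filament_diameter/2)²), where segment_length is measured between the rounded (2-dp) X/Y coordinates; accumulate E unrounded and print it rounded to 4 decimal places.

At z = 15.75 mm: the cube is present — its section is the full 22.5×10.5 rectangle. The outline is a single polygon with 4 vertices. Extrusion per mm of travel: 0.25 × 0.25 / (π × 0.875²) = 0.025984. Accumulating E over each segment gives final E = 1.7150.

G0 X0.00 Y0.00 Z15.75
G1 X22.50 Y0.00 E0.5847
G1 X22.50 Y10.50 E0.8575
G1 X0.00 Y10.50 E1.4421
G1 X0.00 Y0.00 E1.7150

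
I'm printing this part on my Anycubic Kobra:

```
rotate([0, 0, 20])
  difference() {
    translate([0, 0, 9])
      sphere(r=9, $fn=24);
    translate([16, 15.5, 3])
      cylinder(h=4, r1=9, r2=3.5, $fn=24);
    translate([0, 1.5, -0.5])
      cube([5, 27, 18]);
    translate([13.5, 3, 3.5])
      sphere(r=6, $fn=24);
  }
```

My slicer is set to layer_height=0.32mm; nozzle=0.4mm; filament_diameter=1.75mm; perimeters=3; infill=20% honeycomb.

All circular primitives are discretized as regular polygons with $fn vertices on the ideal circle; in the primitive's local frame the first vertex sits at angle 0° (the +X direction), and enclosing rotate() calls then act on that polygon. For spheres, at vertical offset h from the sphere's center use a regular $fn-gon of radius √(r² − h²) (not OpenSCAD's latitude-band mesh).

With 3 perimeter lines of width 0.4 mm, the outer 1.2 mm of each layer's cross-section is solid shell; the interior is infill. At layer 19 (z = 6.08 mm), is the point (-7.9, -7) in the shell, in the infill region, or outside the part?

outside

At z = 6.08 mm: the r=9 sphere contributes a regular 24-gon of circumradius √(9²−2.92²) = 8.513; the cone at (16, 15.5): at t=0.770 of its height the radius interpolates to r₁+(r₂−r₁)t = 4.765, giving a regular 24-gon of that circumradius; the cube at (0, 1.5) (footprint 5×27) is included at this height; the sphere at (13.5, 3): section is a regular 24-gon, circumradius = √(r²−h²) = √(6²−2.58²) = 5.417; After the difference (first − rest): starting from the r=9 sphere, the cone at (16, 15.5) misses the remaining region (no effect); the 5×27 cube at (0, 1.5) partially overlaps it — only the 32.22 mm² overlap (of its 135.00 mm²) is removed, clipping the outline; the r=6 sphere at (13.5, 3) partially overlaps it — only the 0.03 mm² overlap (of its 91.14 mm²) is removed, clipping the outline — 1 connected region; (whole slice rotated 20° about Z — lengths, areas and connectivity unchanged). Overall, the cross-section is a single solid region. Undo the 20° rotation: the query point maps to (-9.818, -3.876) in the un-rotated model frame. The nearest boundary edge runs (-7.37, -4.26)→(-8.22, -2.20); distance from the point to it = 2.11 mm. The point is not inside any of the regions above, so it lies outside the cross-section (2.11 mm from the nearest boundary).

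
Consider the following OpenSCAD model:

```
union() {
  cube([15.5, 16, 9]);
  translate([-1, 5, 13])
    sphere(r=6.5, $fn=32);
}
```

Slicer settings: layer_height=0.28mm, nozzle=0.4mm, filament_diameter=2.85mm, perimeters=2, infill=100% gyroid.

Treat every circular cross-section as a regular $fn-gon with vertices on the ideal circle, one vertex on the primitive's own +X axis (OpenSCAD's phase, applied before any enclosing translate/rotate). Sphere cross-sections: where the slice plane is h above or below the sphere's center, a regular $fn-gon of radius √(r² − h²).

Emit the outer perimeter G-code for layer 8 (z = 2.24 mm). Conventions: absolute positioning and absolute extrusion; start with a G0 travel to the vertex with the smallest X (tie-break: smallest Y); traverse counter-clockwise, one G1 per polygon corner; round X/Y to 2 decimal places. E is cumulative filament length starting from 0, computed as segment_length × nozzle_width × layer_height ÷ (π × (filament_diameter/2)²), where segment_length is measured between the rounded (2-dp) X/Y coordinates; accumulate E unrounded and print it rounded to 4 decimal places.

G0 X0.00 Y0.00 Z2.24
G1 X15.50 Y0.00 E0.2721
G1 X15.50 Y16.00 E0.5530
G1 X0.00 Y16.00 E0.8252
G1 X0.00 Y0.00 E1.1061

At z = 2.24 mm: the cube (footprint 15.5×16) is included at this height; the sphere at (-1, 5) is absent (|z−center|=10.760 > r=6.5); Taking the union: only the 15.5×16 cube is present, so the union is just that shape — 1 connected region. The outline is a single polygon with 4 vertices. Extrusion per mm of travel: 0.4 × 0.28 / (π × 1.425²) = 0.017557. Accumulating E over each segment gives final E = 1.1061.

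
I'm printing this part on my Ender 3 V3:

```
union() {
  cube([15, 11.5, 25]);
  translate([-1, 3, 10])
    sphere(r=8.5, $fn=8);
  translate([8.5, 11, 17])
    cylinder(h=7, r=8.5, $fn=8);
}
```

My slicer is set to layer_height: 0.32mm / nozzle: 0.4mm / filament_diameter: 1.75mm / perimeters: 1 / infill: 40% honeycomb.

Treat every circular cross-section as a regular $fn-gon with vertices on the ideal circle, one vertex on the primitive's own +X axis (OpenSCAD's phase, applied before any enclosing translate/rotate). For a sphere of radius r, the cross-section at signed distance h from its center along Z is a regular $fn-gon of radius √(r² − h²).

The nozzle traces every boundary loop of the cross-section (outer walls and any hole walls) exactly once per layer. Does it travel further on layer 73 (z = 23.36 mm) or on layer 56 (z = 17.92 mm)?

layer 56 (z = 17.92 mm)

Layer 73 (z = 23.36): the 15×11.5 cube contributes its full rectangle (perimeter 53.00 mm); the sphere at (-1, 3) is not intersected at this z (|z−center|=13.360 > r=8.5); the r=8.5 cylinder at (8.5, 11) contributes a regular 8-gon of circumradius 8.5 (perimeter = 2·8·8.500·sin(180°/8) = 52.04 mm); Merging all regions: the regions partially overlap (shared area 104.80 mm²), so the edge portions inside another operand are dropped and the merged outline is re-measured after clipping — boundary = 63.59 mm. So its perimeter = 63.59 mm. Layer 56 (z = 17.92): the cube (footprint 15×11.5) is included at this height (perimeter 53.00 mm); the r=8.5 sphere at (-1, 3) contributes a regular 8-gon of circumradius √(8.5²−7.92²) = 3.086 (perimeter = 2·8·3.086·sin(180°/8) = 18.90 mm); the r=8.5 cylinder at (8.5, 11) contributes a regular 8-gon of circumradius 8.5 (perimeter = 2·8·8.500·sin(180°/8) = 52.04 mm); Merging all regions: the regions partially overlap (shared area 112.51 mm²), so the edge portions inside another operand are dropped and the merged outline is re-measured after clipping — boundary = 69.86 mm. So its perimeter = 69.86 mm. Layer 56 is larger (69.86 vs 63.59 mm).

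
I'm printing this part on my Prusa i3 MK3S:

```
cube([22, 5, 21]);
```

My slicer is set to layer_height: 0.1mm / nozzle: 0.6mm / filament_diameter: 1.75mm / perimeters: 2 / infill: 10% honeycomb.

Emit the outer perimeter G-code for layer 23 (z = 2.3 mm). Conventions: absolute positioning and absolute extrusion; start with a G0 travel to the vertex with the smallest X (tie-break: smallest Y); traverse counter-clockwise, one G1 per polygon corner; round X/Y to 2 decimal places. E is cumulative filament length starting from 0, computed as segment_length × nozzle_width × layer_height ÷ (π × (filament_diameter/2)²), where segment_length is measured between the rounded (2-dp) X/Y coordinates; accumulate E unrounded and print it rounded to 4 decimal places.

At z = 2.3 mm: the cube is present — its section is the full 22×5 rectangle. The outline is a single polygon with 4 vertices. Extrusion per mm of travel: 0.6 × 0.1 / (π × 0.875²) = 0.024945. Accumulating E over each segment gives final E = 1.3470.

G0 X0.00 Y0.00 Z2.30
G1 X22.00 Y0.00 E0.5488
G1 X22.00 Y5.00 E0.6735
G1 X0.00 Y5.00 E1.2223
G1 X0.00 Y0.00 E1.3470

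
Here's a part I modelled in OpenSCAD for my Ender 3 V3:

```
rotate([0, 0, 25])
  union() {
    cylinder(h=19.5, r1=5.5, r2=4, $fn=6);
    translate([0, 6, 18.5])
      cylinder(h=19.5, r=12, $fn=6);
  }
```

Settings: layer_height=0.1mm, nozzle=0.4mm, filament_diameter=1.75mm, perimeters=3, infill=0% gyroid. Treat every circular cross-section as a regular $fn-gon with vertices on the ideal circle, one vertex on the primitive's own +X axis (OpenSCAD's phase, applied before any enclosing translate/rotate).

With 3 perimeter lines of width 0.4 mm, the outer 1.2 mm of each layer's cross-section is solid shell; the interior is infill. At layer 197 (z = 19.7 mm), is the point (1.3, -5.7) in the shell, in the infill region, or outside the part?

At z = 19.7 mm: the cone does not reach this height (z outside [0, 19.5]); the r=12 cylinder at (0, 6) gives a regular 6-gon of circumradius 12 (constant along its height); Merging all regions: only the r=12 cylinder at (0, 6) is present, so the union is just that shape — 1 connected region; (rotated 25° about Z; rotation is an isometry so areas/perimeters/island counts are preserved). Overall, the cross-section is a single solid region. Undo the 25° rotation: the query point maps to (-1.231, -5.715) in the un-rotated model frame. The nearest boundary edge runs (-6.00, -4.39)→(6.00, -4.39); distance from the point to it = 1.32 mm. The point is not inside any of the regions above, so it lies outside the cross-section (1.32 mm from the nearest boundary).

outside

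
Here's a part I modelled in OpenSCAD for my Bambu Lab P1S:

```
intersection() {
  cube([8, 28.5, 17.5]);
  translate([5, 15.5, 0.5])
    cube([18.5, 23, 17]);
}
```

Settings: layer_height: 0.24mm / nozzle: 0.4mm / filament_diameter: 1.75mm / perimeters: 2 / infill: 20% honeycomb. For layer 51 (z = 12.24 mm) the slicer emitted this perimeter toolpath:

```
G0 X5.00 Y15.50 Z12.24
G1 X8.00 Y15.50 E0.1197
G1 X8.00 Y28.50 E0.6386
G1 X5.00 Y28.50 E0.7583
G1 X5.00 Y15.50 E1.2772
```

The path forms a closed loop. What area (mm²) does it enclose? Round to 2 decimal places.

Apply the shoelace formula to the sequence of (X, Y) vertices; enclosed area = 39.00 mm².

39.00 mm²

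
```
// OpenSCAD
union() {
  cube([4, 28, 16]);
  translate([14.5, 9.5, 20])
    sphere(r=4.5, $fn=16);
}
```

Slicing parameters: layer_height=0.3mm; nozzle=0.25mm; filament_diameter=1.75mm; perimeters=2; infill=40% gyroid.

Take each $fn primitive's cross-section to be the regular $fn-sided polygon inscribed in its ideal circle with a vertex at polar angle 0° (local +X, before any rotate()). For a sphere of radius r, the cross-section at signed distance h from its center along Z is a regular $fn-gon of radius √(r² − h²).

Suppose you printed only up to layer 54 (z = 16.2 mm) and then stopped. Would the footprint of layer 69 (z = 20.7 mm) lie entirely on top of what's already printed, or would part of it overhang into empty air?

Compare the two slices. At z = 16.2: the cube is not intersected at this z (z outside [0, 16]); the r=4.5 sphere at (14.5, 9.5) slices to a regular 16-gon of circumradius 2.410 (√(r²−h²) with h=3.8 from center) (area = (16/2)·2.410²·sin(360°/16) = 17.79 mm²); Taking the union: only the r=4.5 sphere at (14.5, 9.5) is present, so the union is just that shape — area = 17.79 mm². At z = 20.7: the cube is not intersected at this z (z outside [0, 16]); the sphere at (14.5, 9.5): section is a regular 16-gon, circumradius = √(r²−h²) = √(4.5²−0.7²) = 4.445 (area = (16/2)·4.445²·sin(360°/16) = 60.49 mm²); Merging all regions: only the r=4.5 sphere at (14.5, 9.5) is present, so the union is just that shape — area = 60.49 mm². Checking containment: at z = 20.7 the cross-section extends beyond the z = 16.2 cross-section by about 42.71 mm².

part overhangs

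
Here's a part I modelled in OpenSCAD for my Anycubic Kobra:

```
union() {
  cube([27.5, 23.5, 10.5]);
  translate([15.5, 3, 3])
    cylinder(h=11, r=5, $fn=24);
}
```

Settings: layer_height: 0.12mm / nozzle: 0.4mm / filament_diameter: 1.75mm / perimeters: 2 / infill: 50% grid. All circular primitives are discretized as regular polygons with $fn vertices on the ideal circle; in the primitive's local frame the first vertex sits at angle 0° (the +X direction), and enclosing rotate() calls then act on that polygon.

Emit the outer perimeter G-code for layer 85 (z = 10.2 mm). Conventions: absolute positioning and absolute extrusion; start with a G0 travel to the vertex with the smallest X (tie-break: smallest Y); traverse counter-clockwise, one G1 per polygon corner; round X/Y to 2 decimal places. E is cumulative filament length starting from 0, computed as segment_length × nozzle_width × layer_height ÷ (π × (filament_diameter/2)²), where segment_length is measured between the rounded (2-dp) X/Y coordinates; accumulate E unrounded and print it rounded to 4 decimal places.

G0 X0.00 Y0.00 Z10.20
G1 X11.55 Y0.00 E0.2305
G1 X11.96 Y-0.54 E0.2440
G1 X13.00 Y-1.33 E0.2701
G1 X14.21 Y-1.83 E0.2962
G1 X15.50 Y-2.00 E0.3222
G1 X16.79 Y-1.83 E0.3481
G1 X18.00 Y-1.33 E0.3743
G1 X19.04 Y-0.54 E0.4003
G1 X19.45 Y0.00 E0.4139
G1 X27.50 Y0.00 E0.5745
G1 X27.50 Y23.50 E1.0435
G1 X0.00 Y23.50 E1.5923
G1 X0.00 Y0.00 E2.0612

At z = 10.2 mm: the cube is present — its section is the full 27.5×23.5 rectangle; the cylinder at (15.5, 3): section is a regular 24-gon, circumradius r=5; Taking the union: the regions partially overlap (shared area 66.73 mm²), so overlapping operands fuse into one piece — 1 connected region. The outline is a single polygon with 13 vertices. Extrusion per mm of travel: 0.4 × 0.12 / (π × 0.875²) = 0.019956. Accumulating E over each segment gives final E = 2.0612.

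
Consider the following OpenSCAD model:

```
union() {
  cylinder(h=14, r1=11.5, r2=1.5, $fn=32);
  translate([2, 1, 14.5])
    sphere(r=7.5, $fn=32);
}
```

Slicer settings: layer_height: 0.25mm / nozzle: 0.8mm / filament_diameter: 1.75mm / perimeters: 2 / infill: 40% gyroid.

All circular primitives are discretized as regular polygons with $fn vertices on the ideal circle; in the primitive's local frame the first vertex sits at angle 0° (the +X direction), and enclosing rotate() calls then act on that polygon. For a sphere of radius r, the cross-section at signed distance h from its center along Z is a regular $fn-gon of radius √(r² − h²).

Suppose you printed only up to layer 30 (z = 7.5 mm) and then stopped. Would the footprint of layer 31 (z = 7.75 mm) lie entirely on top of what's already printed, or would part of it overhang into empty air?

entirely on top

Compare the two slices. At z = 7.5: the cone (r1=11.5→r2=1.5) has section circumradius 6.143 here — a regular 32-gon (area = (32/2)·6.143²·sin(360°/32) = 117.79 mm²); the sphere at (2, 1): section is a regular 32-gon, circumradius = √(r²−h²) = √(7.5²−7²) = 2.693 (area = (32/2)·2.693²·sin(360°/32) = 22.63 mm²); Merging all regions: the r=7.5 sphere at (2, 1) lies entirely inside the cone, so the union is just the cone — area = 117.79 mm². At z = 7.75: the cone: at t=0.554 of its height the radius interpolates to r₁+(r₂−r₁)t = 5.964, giving a regular 32-gon of that circumradius (area = (32/2)·5.964²·sin(360°/32) = 111.04 mm²); the r=7.5 sphere at (2, 1) slices to a regular 32-gon of circumradius 3.269 (√(r²−h²) with h=6.75 from center) (area = (32/2)·3.269²·sin(360°/32) = 33.36 mm²); Merging all regions: the r=7.5 sphere at (2, 1) lies entirely inside the cone, so the union is just the cone — area = 111.04 mm². Checking containment: the cross-section at z = 7.75 is a subset of the cross-section at z = 7.5.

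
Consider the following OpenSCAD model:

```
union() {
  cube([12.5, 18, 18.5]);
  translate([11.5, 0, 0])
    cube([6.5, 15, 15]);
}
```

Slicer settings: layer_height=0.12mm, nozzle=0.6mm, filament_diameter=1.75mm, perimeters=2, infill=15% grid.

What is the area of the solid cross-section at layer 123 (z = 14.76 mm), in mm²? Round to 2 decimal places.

At z = 14.76 mm: the cube is present — its section is the full 12.5×18 rectangle (area 225.00 mm²); the 6.5×15 cube at (11.5, 0) contributes its full rectangle (area 97.50 mm²); Taking the union: the regions partially overlap — summed areas 322.50 mm² minus the doubly-counted overlap 15.00 mm² gives 307.50 mm² — area = 307.50 mm². Overall, the cross-section is a single solid region. Net area = 307.50 mm².

307.50 mm²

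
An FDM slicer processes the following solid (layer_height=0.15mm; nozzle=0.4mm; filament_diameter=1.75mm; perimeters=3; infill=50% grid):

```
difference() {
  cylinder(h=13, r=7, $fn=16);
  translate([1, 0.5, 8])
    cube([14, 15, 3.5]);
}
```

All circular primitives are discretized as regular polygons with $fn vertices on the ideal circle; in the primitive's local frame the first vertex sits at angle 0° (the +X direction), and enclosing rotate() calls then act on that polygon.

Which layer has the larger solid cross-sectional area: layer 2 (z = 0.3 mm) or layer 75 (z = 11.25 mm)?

layer 2 (z = 0.3 mm)

Layer 2 (z = 0.3): the r=7 cylinder gives a regular 16-gon of circumradius 7 (constant along its height) (area = (16/2)·7.000²·sin(360°/16) = 150.01 mm²); the cube at (1, 0.5) is absent (z outside [8, 11.5]); After the difference (first − rest): none of the subtracted shapes is present at this height, so the r=7 cylinder is unchanged — area = 150.01 mm². So its area = 150.01 mm². Layer 75 (z = 11.25): the r=7 cylinder gives a regular 16-gon of circumradius 7 (constant along its height) (area = (16/2)·7.000²·sin(360°/16) = 150.01 mm²); the cube at (1, 0.5) is present — its section is the full 14×15 rectangle (area 210.00 mm²); Subtracting the remaining from the first: starting from the r=7 cylinder (150.01 mm²), the 14×15 cube at (1, 0.5) partially overlaps it — only the 27.63 mm² overlap (of its 210.00 mm²) is removed, clipping the outline — area = 122.38 mm². So its area = 122.38 mm². Layer 2 is larger (150.01 vs 122.38 mm²).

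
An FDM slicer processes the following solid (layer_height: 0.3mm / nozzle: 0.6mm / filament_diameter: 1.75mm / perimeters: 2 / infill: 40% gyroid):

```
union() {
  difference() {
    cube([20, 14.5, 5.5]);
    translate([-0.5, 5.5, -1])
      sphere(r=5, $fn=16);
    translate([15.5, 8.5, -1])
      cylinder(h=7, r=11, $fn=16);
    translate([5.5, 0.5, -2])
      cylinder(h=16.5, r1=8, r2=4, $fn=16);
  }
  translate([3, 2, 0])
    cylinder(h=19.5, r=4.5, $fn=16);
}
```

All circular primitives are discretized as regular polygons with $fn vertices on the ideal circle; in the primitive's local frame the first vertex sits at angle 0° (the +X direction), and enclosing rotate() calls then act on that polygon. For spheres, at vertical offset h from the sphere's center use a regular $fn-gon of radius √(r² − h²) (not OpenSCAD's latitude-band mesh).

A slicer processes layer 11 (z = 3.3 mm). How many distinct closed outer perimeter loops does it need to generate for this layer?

At z = 3.3 mm: the cube (footprint 20×14.5) is included at this height; the r=5 sphere at (-0.5, 5.5) slices to a regular 16-gon of circumradius 2.551 (√(r²−h²) with h=4.3 from center); the cylinder at (15.5, 8.5): section is a regular 16-gon, circumradius r=11; the cone at (5.5, 0.5) (r1=8→r2=4) has section circumradius 6.715 here — a regular 16-gon; Taking the first minus the rest: starting from the 20×14.5 cube, the r=5 sphere at (-0.5, 5.5) partially overlaps it — only the 7.46 mm² overlap (of its 19.93 mm²) is removed, clipping the outline; the r=11 cylinder at (15.5, 8.5) partially overlaps it — only the 208.70 mm² overlap (of its 370.44 mm²) is removed, clipping the outline; the cone at (5.5, 0.5) partially overlaps it — only the 35.50 mm² overlap (of its 138.05 mm²) is removed, clipping the outline — 1 connected region; the r=4.5 cylinder at (3, 2) contributes a regular 16-gon of circumradius 4.5; Taking the union: the regions partially overlap (shared area 0.07 mm²), so overlapping operands fuse into one piece — 1 connected region. The result has 1 disconnected region.

1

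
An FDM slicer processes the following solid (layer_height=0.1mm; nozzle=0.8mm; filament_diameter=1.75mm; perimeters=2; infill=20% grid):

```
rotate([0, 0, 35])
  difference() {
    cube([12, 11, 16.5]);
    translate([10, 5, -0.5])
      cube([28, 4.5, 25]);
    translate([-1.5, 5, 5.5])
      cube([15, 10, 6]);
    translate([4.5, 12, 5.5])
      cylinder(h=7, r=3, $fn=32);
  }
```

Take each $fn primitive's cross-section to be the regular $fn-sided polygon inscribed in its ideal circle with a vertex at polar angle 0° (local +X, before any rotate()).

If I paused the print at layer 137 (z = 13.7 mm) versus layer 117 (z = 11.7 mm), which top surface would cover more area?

layer 137 (z = 13.7 mm)

Layer 137 (z = 13.7): the 12×11 cube contributes its full rectangle (area 132.00 mm²); the 28×4.5 cube at (10, 5) contributes its full rectangle (area 126.00 mm²); the cube at (-1.5, 5) does not reach this height (z outside [5.5, 11.5]); the cylinder at (4.5, 12) does not reach this height (z outside [5.5, 12.5]); Subtracting the remaining from the first: starting from the 12×11 cube (132.00 mm²), the 28×4.5 cube at (10, 5) partially overlaps it — only the 9.00 mm² overlap (of its 126.00 mm²) is removed, clipping the outline — area = 123.00 mm²; (whole slice rotated 35° about Z — lengths, areas and connectivity unchanged). So its area = 123.00 mm². Layer 117 (z = 11.7): the cube is present — its section is the full 12×11 rectangle (area 132.00 mm²); the 28×4.5 cube at (10, 5) contributes its full rectangle (area 126.00 mm²); the cube at (-1.5, 5) is absent (z outside [5.5, 11.5]); the r=3 cylinder at (4.5, 12) gives a regular 32-gon of circumradius 3 (constant along its height) (area = (32/2)·3.000²·sin(360°/32) = 28.09 mm²); After the difference (first − rest): starting from the 12×11 cube (132.00 mm²), the 28×4.5 cube at (10, 5) partially overlaps it — only the 9.00 mm² overlap (of its 126.00 mm²) is removed, clipping the outline; the r=3 cylinder at (4.5, 12) partially overlaps it — only the 8.18 mm² overlap (of its 28.09 mm²) is removed, clipping the outline — area = 114.82 mm²; (whole slice rotated 35° about Z — lengths, areas and connectivity unchanged). So its area = 114.82 mm². Layer 137 is larger (123.00 vs 114.82 mm²).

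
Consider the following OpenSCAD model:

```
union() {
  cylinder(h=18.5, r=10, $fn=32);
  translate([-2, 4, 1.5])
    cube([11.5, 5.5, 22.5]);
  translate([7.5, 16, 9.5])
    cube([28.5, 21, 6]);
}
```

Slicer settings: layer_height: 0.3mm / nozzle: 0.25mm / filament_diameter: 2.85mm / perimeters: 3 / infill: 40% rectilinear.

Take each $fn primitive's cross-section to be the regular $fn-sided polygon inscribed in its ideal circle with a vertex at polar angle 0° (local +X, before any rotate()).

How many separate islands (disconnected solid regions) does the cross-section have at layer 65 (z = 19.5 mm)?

1

At z = 19.5 mm: the cylinder is not intersected at this z (z outside [0, 18.5]); the cube at (-2, 4) (footprint 11.5×5.5) is included at this height; the cube at (7.5, 16) is not intersected at this z (z outside [9.5, 15.5]); Taking the union: only the 11.5×5.5 cube at (-2, 4) is present, so the union is just that shape — 1 connected region. Overall, the cross-section is a single solid region. Island count = 1.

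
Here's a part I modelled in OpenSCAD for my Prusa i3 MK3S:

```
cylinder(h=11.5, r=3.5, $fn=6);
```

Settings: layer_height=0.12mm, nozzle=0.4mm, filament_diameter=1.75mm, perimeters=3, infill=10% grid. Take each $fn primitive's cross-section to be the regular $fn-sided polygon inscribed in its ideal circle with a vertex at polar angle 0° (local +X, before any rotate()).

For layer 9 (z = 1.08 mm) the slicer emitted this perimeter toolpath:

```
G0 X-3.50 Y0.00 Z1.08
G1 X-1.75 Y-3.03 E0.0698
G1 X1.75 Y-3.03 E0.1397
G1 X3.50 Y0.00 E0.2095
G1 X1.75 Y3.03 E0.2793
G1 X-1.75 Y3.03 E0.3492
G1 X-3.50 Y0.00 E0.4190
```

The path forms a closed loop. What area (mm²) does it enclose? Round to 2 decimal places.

31.81 mm²

Apply the shoelace formula to the sequence of (X, Y) vertices; enclosed area = 31.81 mm².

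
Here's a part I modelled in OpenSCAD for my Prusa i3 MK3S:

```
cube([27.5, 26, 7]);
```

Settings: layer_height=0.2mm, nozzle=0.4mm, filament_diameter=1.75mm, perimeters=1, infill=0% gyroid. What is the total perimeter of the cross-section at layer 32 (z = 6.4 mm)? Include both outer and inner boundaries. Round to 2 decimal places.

At z = 6.4 mm: the cube (footprint 27.5×26) is included at this height (perimeter 107.00 mm). Overall, the cross-section is a single solid region. Total boundary length (outer) = 107.00 mm.

107.00 mm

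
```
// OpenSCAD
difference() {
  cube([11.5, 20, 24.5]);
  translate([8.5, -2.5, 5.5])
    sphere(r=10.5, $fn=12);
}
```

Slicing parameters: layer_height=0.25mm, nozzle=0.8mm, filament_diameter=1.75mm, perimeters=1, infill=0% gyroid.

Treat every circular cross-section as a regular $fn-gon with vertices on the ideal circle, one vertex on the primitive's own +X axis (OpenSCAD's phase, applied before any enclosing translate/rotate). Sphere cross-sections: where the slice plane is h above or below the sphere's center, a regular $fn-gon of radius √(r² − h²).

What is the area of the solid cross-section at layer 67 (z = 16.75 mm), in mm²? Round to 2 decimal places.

230.00 mm²

At z = 16.75 mm: the cube is present — its section is the full 11.5×20 rectangle (area 230.00 mm²); the sphere at (8.5, -2.5) does not reach this height (|z−center|=11.250 > r=10.5); Taking the first minus the rest: none of the subtracted shapes is present at this height, so the 11.5×20 cube is unchanged — area = 230.00 mm². Overall, the cross-section is a single solid region. Net area = 230.00 mm².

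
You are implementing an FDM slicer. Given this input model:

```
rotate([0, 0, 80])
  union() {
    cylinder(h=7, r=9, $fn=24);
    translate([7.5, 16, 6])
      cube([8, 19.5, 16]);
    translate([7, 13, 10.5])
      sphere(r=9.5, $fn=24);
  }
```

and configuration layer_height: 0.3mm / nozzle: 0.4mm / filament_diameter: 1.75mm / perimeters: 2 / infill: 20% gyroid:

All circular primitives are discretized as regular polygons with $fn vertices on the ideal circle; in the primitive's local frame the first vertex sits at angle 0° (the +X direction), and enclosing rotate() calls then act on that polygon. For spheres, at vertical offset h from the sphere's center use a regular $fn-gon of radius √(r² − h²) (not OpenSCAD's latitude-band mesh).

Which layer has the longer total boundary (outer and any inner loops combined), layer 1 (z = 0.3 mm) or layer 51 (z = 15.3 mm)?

Layer 1 (z = 0.3): the cylinder: section is a regular 24-gon, circumradius r=9 (perimeter = 2·24·9.000·sin(180°/24) = 56.39 mm); the cube at (7.5, 16) is not intersected at this z (z outside [6, 22]); the sphere at (7, 13) is not intersected at this z (|z−center|=10.200 > r=9.5); Taking the union: only the r=9 cylinder is present, so the union is just that shape — boundary = 56.39 mm; (whole slice rotated 80° about Z — lengths, areas and connectivity unchanged). So its perimeter = 56.39 mm. Layer 51 (z = 15.3): the cylinder does not reach this height (z outside [0, 7]); the cube at (7.5, 16) (footprint 8×19.5) is included at this height (perimeter 55.00 mm); the r=9.5 sphere at (7, 13) slices to a regular 24-gon of circumradius 8.198 (√(r²−h²) with h=4.8 from center) (perimeter = 2·24·8.198·sin(180°/24) = 51.36 mm); Taking the union: the regions partially overlap (shared area 25.71 mm²), so the edge portions inside another operand are dropped and the merged outline is re-measured after clipping — boundary = 84.93 mm; (rotated 80° about Z; rotation is an isometry so areas/perimeters/island counts are preserved). So its perimeter = 84.93 mm. Layer 51 is larger (84.93 vs 56.39 mm).

layer 51 (z = 15.3 mm)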